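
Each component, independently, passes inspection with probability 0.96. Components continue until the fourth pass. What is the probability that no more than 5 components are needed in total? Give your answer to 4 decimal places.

Finishing within 5 components ⇔ at least 4 successes in the first 5. With X ~ Binomial(5, 0.96), P(Y ≤ 5) = 1 − P(X ≤ 3).
  k=0: C(5,0)·0.96^0·0.04^5 = 0.000000
  k=1: C(5,1)·0.96^1·0.04^4 = 0.000012
  k=2: C(5,2)·0.96^2·0.04^3 = 0.000590
  k=3: C(5,3)·0.96^3·0.04^2 = 0.014156
1 − 0.014758 = 0.985242

0.9852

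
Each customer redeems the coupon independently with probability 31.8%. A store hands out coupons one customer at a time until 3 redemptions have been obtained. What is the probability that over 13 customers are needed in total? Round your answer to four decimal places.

0.1659

Needing more than 13 customers ⇔ fewer than 3 successes in the first 13. With X ~ Binomial(13, 0.318), P(Y > 13) = P(X ≤ 2).
  k=0: C(13,0)·0.318^0·0.682^13 = 0.006906
  k=1: C(13,1)·0.318^1·0.682^12 = 0.041858
  k=2: C(13,2)·0.318^2·0.682^11 = 0.117105
P(X ≤ 2) = 0.165869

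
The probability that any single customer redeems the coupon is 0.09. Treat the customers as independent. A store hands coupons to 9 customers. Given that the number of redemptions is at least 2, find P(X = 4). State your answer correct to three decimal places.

0.027

X ~ Binomial(9, 0.09). Want P(X=4 | X≥2) = P(X=4) / P(X≥2).
P(X=4) = C(9,4)·0.09^4·0.91^5 = 0.00516
P(X≥2) = 1 − 0.42793 − 0.38090 = 0.19117
Ratio = 0.00516 / 0.19117 = 0.02699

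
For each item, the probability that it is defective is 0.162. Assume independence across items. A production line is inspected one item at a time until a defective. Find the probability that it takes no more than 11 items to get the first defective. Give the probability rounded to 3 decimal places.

Y = number of items to the first success; geometric, p = 0.162.
P(Y ≤ 11) = 1 − (1−p)^11 = 1 − 0.14311 = 0.85689

0.857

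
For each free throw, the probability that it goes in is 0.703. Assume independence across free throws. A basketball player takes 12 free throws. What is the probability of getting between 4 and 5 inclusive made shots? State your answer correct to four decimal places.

X ~ Binomial(12, 0.703); P(4 ≤ X ≤ 5) = Σ C(12,k) p^k (1−p)^(12−k) over k:
  k=4: C(12,4)·0.703^4·0.297^8 = 0.007319
  k=5: C(12,5)·0.703^5·0.297^7 = 0.027720
Total = 0.035040

0.0350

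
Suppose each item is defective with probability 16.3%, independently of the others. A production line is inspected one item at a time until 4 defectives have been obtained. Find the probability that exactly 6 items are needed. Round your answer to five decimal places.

Y = trial on which the fourth success occurs; negative binomial, r=4, p=0.163.
P(Y=6) = C(5,3) · p^4 · (1−p)^2
= 10 · 0.00070591 · 0.70057 = 0.0049454

0.00495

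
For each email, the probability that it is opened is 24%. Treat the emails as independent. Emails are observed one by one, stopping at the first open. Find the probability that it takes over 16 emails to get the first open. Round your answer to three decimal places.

0.012

Y = number of emails to the first success; geometric, p = 0.24.
P(Y > 16) = P(first 16 all fail) = (1−p)^16 = 0.01239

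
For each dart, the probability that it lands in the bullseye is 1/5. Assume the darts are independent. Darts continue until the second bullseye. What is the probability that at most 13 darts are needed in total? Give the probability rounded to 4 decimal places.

0.7664

Finishing within 13 darts ⇔ at least 2 successes in the first 13. With X ~ Binomial(13, 0.20), P(Y ≤ 13) = 1 − P(X ≤ 1).
  k=0: C(13,0)·0.20^0·0.80^13 = 0.054976
  k=1: C(13,1)·0.20^1·0.80^12 = 0.178671
1 − 0.233646 = 0.766354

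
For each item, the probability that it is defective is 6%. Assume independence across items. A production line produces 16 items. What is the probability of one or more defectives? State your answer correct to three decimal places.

P(at least one) = 1 − P(none) = 1 − (1 − 0.06)^16
= 1 − 0.37157 = 0.62843

0.628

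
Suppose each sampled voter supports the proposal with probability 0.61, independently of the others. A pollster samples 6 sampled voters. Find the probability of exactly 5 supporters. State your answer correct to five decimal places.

0.19764

X ~ Binomial(n=6, p=0.61).
P(X=5) = C(6,5) · p^5 · (1−p)^1
= 6 · 0.08446 · 0.39 = 0.1976355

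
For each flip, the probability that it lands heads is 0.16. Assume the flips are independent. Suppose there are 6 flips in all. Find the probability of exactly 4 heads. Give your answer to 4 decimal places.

0.0069

X ~ Binomial(n=6, p=0.16).
P(X=4) = C(6,4) · p^4 · (1−p)^2
= 15 · 0.00065536 · 0.7056 = 0.006936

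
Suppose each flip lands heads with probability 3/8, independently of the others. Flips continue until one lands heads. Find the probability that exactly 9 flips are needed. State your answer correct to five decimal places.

Geometric (trials to first success), p = 0.375.
P(Y = 9) = (1−p)^8 · p = 0.023283 · 0.375 = 0.0087311

0.00873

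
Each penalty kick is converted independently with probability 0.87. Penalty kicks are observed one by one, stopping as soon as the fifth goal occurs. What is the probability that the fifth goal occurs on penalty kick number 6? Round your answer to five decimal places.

Y = trial on which the fifth success occurs; negative binomial, r=5, p=0.87.
P(Y=6) = C(5,4) · p^5 · (1−p)^1
= 5 · 0.49842 · 0.13 = 0.3239736

0.32397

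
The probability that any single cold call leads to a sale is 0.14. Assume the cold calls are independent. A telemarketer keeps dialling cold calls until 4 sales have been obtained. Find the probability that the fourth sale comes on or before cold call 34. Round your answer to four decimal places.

0.7201

Finishing within 34 cold calls ⇔ at least 4 successes in the first 34. With X ~ Binomial(34, 0.14), P(Y ≤ 34) = 1 − P(X ≤ 3).
  k=0: C(34,0)·0.14^0·0.86^34 = 0.005929
  k=1: C(34,1)·0.14^1·0.86^33 = 0.032814
  k=2: C(34,2)·0.14^2·0.86^32 = 0.088139
  k=3: C(34,3)·0.14^3·0.86^31 = 0.153048
1 − 0.279930 = 0.720070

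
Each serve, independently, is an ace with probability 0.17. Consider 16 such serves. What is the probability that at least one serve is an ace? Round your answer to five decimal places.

0.94927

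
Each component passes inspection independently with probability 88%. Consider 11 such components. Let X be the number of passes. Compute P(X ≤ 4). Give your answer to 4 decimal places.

0.0001

X ~ Binomial(11, 0.88); P(X ≤ 4) = Σ C(11,k) p^k (1−p)^(11−k) over k:
  k=0: C(11,0)·0.88^0·0.12^11 = 0.000000
  k=1: C(11,1)·0.88^1·0.12^10 = 0.000000
  k=2: C(11,2)·0.88^2·0.12^9 = 0.000000
  k=3: C(11,3)·0.88^3·0.12^8 = 0.000005
  k=4: C(11,4)·0.88^4·0.12^7 = 0.000071
Total = 0.000076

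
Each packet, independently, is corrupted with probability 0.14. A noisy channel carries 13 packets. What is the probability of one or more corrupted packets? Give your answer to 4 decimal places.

0.8592

P(at least one) = 1 − P(none) = 1 − (1 − 0.14)^13
= 1 − 0.140760 = 0.859240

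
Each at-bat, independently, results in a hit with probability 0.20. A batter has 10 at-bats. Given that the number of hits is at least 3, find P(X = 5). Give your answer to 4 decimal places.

X ~ Binomial(10, 0.20). Want P(X=5 | X≥3) = P(X=5) / P(X≥3).
P(X=5) = C(10,5)·0.20^5·0.80^5 = 0.026424
P(X≥3) = 1 − 0.107374 − 0.268435 − 0.301990 = 0.322200
Ratio = 0.026424 / 0.322200 = 0.082011

0.0820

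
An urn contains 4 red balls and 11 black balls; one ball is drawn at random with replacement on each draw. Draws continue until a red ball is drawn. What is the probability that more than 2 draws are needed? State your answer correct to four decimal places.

0.5378

Y = number of draws to the first success; geometric, p = 0.266667.
P(Y > 2) = P(first 2 all fail) = (1−p)^2 = 0.537778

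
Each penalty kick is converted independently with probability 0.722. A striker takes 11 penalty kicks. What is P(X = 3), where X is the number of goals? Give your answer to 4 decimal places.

X ~ Binomial(n=11, p=0.722).
P(X=3) = C(11,3) · p^3 · (1−p)^8
= 165 · 0.37637 · 3.5675e-05 = 0.002215

0.0022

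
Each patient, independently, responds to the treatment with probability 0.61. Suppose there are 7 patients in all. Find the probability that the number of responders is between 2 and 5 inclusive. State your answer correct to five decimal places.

X ~ Binomial(7, 0.61); P(2 ≤ X ≤ 5) = Σ C(7,k) p^k (1−p)^(7−k) over k:
  k=2: C(7,2)·0.61^2·0.39^5 = 0.0705021
  k=3: C(7,3)·0.61^3·0.39^4 = 0.1837875
  k=4: C(7,4)·0.61^4·0.39^3 = 0.2874625
  k=5: C(7,5)·0.61^5·0.39^2 = 0.2697725
Total = 0.8115246

0.81152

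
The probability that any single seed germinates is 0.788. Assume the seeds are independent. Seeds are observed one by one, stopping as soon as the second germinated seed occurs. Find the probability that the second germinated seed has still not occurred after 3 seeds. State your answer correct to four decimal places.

0.1158

Needing more than 3 seeds ⇔ fewer than 2 successes in the first 3. With X ~ Binomial(3, 0.788), P(Y > 3) = P(X ≤ 1).
  k=0: C(3,0)·0.788^0·0.212^3 = 0.009528
  k=1: C(3,1)·0.788^1·0.212^2 = 0.106248
P(X ≤ 1) = 0.115776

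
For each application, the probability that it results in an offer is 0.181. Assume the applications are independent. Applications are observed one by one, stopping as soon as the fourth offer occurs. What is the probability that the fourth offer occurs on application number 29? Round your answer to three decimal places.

0.024

Y = trial on which the fourth success occurs; negative binomial, r=4, p=0.181.
P(Y=29) = C(28,3) · p^4 · (1−p)^25
= 3276 · 0.0010733 · 0.0067936 = 0.02389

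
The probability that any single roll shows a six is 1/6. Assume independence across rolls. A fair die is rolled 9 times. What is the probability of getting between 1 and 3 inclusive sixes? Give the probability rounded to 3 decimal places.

X ~ Binomial(9, 0.166667); P(1 ≤ X ≤ 3) = Σ C(9,k) p^k (1−p)^(9−k) over k:
  k=1: C(9,1)·0.166667^1·0.833333^8 = 0.34885
  k=2: C(9,2)·0.166667^2·0.833333^7 = 0.27908
  k=3: C(9,3)·0.166667^3·0.833333^6 = 0.13024
Total = 0.75817

0.758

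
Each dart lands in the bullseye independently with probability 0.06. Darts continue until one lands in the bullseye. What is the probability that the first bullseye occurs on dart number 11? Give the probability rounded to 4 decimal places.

0.0323

Geometric (trials to first success), p = 0.06.
P(Y = 11) = (1−p)^10 · p = 0.53862 · 0.06 = 0.032317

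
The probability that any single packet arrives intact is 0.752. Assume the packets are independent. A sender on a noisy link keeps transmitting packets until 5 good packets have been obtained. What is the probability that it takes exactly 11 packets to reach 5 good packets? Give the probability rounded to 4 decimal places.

0.0117

Y = trial on which the fifth success occurs; negative binomial, r=5, p=0.752.
P(Y=11) = C(10,4) · p^5 · (1−p)^6
= 210 · 0.24049 · 0.00023265 = 0.011749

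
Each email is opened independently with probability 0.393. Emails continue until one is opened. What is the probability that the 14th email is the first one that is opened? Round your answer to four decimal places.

0.0006

Geometric (trials to first success), p = 0.393.
P(Y = 14) = (1−p)^13 · p = 0.0015186 · 0.393 = 0.000597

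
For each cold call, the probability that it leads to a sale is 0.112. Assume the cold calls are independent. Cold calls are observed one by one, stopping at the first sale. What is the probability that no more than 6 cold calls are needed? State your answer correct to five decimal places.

0.50968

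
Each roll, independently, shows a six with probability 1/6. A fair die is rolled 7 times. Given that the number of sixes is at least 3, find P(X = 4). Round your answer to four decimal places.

0.1632

X ~ Binomial(7, 0.166667). Want P(X=4 | X≥3) = P(X=4) / P(X≥3).
P(X=4) = C(7,4)·0.166667^4·0.833333^3 = 0.015629
P(X≥3) = 1 − 0.279082 − 0.390714 − 0.234429 = 0.095775
Ratio = 0.015629 / 0.095775 = 0.163179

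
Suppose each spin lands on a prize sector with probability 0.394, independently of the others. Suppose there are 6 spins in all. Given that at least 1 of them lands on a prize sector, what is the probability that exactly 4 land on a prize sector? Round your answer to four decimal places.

0.1397

X ~ Binomial(6, 0.394). Want P(X=4 | X≥1) = P(X=4) / P(X≥1).
P(X=4) = C(6,4)·0.394^4·0.606^2 = 0.132746
P(X≥1) = 1 − 0.049526 = 0.950474
Ratio = 0.132746 / 0.950474 = 0.139663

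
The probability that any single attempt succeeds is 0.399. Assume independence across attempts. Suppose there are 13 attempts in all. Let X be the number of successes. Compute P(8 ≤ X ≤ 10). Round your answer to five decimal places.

0.09508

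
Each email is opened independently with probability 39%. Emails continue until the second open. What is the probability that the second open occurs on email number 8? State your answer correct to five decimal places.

0.05485

Y = trial on which the second success occurs; negative binomial, r=2, p=0.39.
P(Y=8) = C(7,1) · p^2 · (1−p)^6
= 7 · 0.1521 · 0.05152 = 0.0548537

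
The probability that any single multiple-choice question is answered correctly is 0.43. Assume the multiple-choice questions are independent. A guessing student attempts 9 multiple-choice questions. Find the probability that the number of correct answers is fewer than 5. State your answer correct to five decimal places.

X ~ Binomial(9, 0.43); P(X ≤ 4) = Σ C(9,k) p^k (1−p)^(9−k) over k:
  k=0: C(9,0)·0.43^0·0.57^9 = 0.0063515
  k=1: C(9,1)·0.43^1·0.57^8 = 0.0431231
  k=2: C(9,2)·0.43^2·0.57^7 = 0.1301258
  k=3: C(9,3)·0.43^3·0.57^6 = 0.2290518
  k=4: C(9,4)·0.43^4·0.57^5 = 0.2591902
Total = 0.6678424

0.66784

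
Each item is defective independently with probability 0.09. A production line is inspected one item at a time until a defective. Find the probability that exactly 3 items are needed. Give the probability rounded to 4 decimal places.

Geometric (trials to first success), p = 0.09.
P(Y = 3) = (1−p)^2 · p = 0.8281 · 0.09 = 0.074529

0.0745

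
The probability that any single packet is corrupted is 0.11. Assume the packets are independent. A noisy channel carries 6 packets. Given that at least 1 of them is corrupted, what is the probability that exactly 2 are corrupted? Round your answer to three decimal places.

X ~ Binomial(6, 0.11). Want P(X=2 | X≥1) = P(X=2) / P(X≥1).
P(X=2) = C(6,2)·0.11^2·0.89^4 = 0.11388
P(X≥1) = 1 − 0.49698 = 0.50302
Ratio = 0.11388 / 0.50302 = 0.22639

0.226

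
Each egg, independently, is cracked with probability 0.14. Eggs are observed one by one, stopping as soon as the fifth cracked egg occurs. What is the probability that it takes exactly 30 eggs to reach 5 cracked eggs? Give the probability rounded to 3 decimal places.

Y = trial on which the fifth success occurs; negative binomial, r=5, p=0.14.
P(Y=30) = C(29,4) · p^5 · (1−p)^25
= 23751 · 5.3782e-05 · 0.023039 = 0.02943

0.029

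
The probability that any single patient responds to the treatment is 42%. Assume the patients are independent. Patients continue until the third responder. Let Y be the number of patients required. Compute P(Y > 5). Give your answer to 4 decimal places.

Needing more than 5 patients ⇔ fewer than 3 successes in the first 5. With X ~ Binomial(5, 0.42), P(Y > 5) = P(X ≤ 2).
  k=0: C(5,0)·0.42^0·0.58^5 = 0.065636
  k=1: C(5,1)·0.42^1·0.58^4 = 0.237646
  k=2: C(5,2)·0.42^2·0.58^3 = 0.344178
P(X ≤ 2) = 0.647460

0.6475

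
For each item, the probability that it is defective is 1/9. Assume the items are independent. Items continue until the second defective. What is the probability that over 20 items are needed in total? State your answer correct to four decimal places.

Needing more than 20 items ⇔ fewer than 2 successes in the first 20. With X ~ Binomial(20, 0.111111), P(Y > 20) = P(X ≤ 1).
  k=0: C(20,0)·0.111111^0·0.888889^20 = 0.094831
  k=1: C(20,1)·0.111111^1·0.888889^19 = 0.237077
P(X ≤ 1) = 0.331908

0.3319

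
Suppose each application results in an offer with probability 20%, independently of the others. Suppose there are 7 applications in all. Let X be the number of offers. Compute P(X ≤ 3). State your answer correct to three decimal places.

0.967

X ~ Binomial(7, 0.20); P(X ≤ 3) = Σ C(7,k) p^k (1−p)^(7−k) over k:
  k=0: C(7,0)·0.20^0·0.80^7 = 0.20972
  k=1: C(7,1)·0.20^1·0.80^6 = 0.36700
  k=2: C(7,2)·0.20^2·0.80^5 = 0.27525
  k=3: C(7,3)·0.20^3·0.80^4 = 0.11469
Total = 0.96666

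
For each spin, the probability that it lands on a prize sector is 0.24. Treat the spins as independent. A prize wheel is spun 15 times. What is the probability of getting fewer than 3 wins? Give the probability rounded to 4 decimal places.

X ~ Binomial(15, 0.24); P(X ≤ 2) = Σ C(15,k) p^k (1−p)^(15−k) over k:
  k=0: C(15,0)·0.24^0·0.76^15 = 0.016301
  k=1: C(15,1)·0.24^1·0.76^14 = 0.077213
  k=2: C(15,2)·0.24^2·0.76^13 = 0.170682
Total = 0.264196

0.2642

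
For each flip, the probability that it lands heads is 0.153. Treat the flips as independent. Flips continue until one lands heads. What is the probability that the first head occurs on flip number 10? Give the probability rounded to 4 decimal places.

Geometric (trials to first success), p = 0.153.
P(Y = 10) = (1−p)^9 · p = 0.22436 · 0.153 = 0.034327

0.0343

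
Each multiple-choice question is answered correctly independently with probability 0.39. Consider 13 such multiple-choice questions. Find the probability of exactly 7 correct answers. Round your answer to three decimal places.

X ~ Binomial(n=13, p=0.39).
P(X=7) = C(13,7) · p^7 · (1−p)^6
= 1716 · 0.0013723 · 0.05152 = 0.12132

0.121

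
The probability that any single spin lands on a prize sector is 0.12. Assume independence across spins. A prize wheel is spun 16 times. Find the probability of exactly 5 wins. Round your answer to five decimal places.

X ~ Binomial(n=16, p=0.12).
P(X=5) = C(16,5) · p^5 · (1−p)^11
= 4368 · 2.4883e-05 · 0.24508 = 0.0266378

0.02664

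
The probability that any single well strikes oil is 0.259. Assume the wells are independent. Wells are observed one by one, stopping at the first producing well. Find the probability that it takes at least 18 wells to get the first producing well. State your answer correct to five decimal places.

0.00612

Y = number of wells to the first success; geometric, p = 0.259.
P(Y > 17) = P(first 17 all fail) = (1−p)^17 = 0.0061222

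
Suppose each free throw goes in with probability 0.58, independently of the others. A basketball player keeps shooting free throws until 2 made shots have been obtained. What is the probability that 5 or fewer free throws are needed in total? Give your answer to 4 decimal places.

0.8967

Finishing within 5 free throws ⇔ at least 2 successes in the first 5. With X ~ Binomial(5, 0.58), P(Y ≤ 5) = 1 − P(X ≤ 1).
  k=0: C(5,0)·0.58^0·0.42^5 = 0.013069
  k=1: C(5,1)·0.58^1·0.42^4 = 0.090239
1 − 0.103308 = 0.896692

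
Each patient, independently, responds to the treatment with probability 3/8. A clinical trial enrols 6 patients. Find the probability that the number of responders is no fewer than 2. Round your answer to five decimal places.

0.72582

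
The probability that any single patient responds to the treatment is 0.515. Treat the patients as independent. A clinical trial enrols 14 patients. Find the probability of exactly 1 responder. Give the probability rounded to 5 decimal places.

0.00059

X ~ Binomial(n=14, p=0.515).
P(X=1) = C(14,1) · p^1 · (1−p)^13
= 14 · 0.515 · 8.2157e-05 = 0.0005923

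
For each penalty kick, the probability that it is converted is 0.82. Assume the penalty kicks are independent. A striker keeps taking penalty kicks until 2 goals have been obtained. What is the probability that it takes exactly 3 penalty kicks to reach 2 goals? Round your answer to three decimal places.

0.242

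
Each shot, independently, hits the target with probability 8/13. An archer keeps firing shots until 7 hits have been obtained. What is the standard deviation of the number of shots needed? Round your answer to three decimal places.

2.666

Y = total shots until the seventh success; negative binomial with r=7, p=0.615385.
SD(Y) = √[r(1−p)/p²] = √(7.10938) = 2.66634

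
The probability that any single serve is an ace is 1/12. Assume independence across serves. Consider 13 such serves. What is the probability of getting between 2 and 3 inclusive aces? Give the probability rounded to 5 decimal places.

0.27733

X ~ Binomial(13, 0.083333); P(2 ≤ X ≤ 3) = Σ C(13,k) p^k (1−p)^(13−k) over k:
  k=2: C(13,2)·0.083333^2·0.916667^11 = 0.2079974
  k=3: C(13,3)·0.083333^3·0.916667^10 = 0.0693325
Total = 0.2773299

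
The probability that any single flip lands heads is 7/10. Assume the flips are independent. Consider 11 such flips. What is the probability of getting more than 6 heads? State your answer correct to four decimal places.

0.7897

X ~ Binomial(11, 0.70); P(X ≥ 7) = Σ C(11,k) p^k (1−p)^(11−k) over k:
  k=7: C(11,7)·0.70^7·0.30^4 = 0.220133
  k=8: C(11,8)·0.70^8·0.30^3 = 0.256822
  k=9: C(11,9)·0.70^9·0.30^2 = 0.199750
  k=10: C(11,10)·0.70^10·0.30^1 = 0.093217
  k=11: C(11,11)·0.70^11·0.30^0 = 0.019773
Total = 0.789695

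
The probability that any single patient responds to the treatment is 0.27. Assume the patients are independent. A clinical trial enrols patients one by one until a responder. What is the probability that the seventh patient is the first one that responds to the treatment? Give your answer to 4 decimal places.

Geometric (trials to first success), p = 0.27.
P(Y = 7) = (1−p)^6 · p = 0.15133 · 0.27 = 0.040860

0.0409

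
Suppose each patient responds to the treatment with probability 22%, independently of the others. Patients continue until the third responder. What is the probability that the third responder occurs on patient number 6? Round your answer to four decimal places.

0.0505

Y = trial on which the third success occurs; negative binomial, r=3, p=0.22.
P(Y=6) = C(5,2) · p^3 · (1−p)^3
= 10 · 0.010648 · 0.47455 = 0.050530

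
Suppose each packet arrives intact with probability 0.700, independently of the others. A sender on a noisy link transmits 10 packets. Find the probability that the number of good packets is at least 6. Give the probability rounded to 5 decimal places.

0.84973

X ~ Binomial(10, 0.70); P(X ≥ 6) = Σ C(10,k) p^k (1−p)^(10−k) over k:
  k=6: C(10,6)·0.70^6·0.30^4 = 0.2001209
  k=7: C(10,7)·0.70^7·0.30^3 = 0.2668279
  k=8: C(10,8)·0.70^8·0.30^2 = 0.2334744
  k=9: C(10,9)·0.70^9·0.30^1 = 0.1210608
  k=10: C(10,10)·0.70^10·0.30^0 = 0.0282475
Total = 0.8497317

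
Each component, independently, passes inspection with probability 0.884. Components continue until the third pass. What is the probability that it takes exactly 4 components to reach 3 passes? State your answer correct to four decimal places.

0.2404

Y = trial on which the third success occurs; negative binomial, r=3, p=0.884.
P(Y=4) = C(3,2) · p^3 · (1−p)^1
= 3 · 0.69081 · 0.116 = 0.240401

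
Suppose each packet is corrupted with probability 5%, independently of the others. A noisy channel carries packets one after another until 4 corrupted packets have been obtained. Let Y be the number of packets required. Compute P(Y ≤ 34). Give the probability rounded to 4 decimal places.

0.0881

Finishing within 34 packets ⇔ at least 4 successes in the first 34. With X ~ Binomial(34, 0.05), P(Y ≤ 34) = 1 − P(X ≤ 3).
  k=0: C(34,0)·0.05^0·0.95^34 = 0.174825
  k=1: C(34,1)·0.05^1·0.95^33 = 0.312844
  k=2: C(34,2)·0.05^2·0.95^32 = 0.271680
  k=3: C(34,3)·0.05^3·0.95^31 = 0.152522
1 − 0.911871 = 0.088129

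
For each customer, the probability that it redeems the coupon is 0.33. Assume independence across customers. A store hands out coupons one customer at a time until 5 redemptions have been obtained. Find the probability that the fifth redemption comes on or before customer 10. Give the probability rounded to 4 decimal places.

0.2064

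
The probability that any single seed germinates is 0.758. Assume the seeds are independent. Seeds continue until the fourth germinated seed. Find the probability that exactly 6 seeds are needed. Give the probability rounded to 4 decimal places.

Y = trial on which the fourth success occurs; negative binomial, r=4, p=0.758.
P(Y=6) = C(5,3) · p^4 · (1−p)^2
= 10 · 0.33012 · 0.058564 = 0.193334

0.1933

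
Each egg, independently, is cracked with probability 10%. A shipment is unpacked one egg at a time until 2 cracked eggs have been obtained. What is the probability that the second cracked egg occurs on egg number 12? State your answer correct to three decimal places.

Y = trial on which the second success occurs; negative binomial, r=2, p=0.10.
P(Y=12) = C(11,1) · p^2 · (1−p)^10
= 11 · 0.01 · 0.34868 = 0.03835

0.038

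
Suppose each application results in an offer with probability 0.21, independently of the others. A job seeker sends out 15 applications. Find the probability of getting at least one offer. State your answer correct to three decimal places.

0.971

P(at least one) = 1 − P(none) = 1 − (1 − 0.21)^15
= 1 − 0.02913 = 0.97087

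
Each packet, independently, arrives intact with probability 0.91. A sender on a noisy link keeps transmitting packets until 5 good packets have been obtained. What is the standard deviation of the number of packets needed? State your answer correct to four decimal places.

0.7372

Y = total packets until the fifth success; negative binomial with r=5, p=0.91.
SD(Y) = √[r(1−p)/p²] = √(0.543413) = 0.737165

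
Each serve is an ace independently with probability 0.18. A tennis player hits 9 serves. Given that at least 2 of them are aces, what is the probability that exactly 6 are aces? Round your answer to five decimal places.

X ~ Binomial(9, 0.18). Want P(X=6 | X≥2) = P(X=6) / P(X≥2).
P(X=6) = C(9,6)·0.18^6·0.82^3 = 0.0015753
P(X≥2) = 1 − 0.1676196 − 0.3311508 = 0.5012296
Ratio = 0.0015753 / 0.5012296 = 0.0031428

0.00314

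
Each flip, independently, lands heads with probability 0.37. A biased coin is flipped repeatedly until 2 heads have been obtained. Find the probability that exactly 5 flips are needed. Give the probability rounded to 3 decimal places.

Y = trial on which the second success occurs; negative binomial, r=2, p=0.37.
P(Y=5) = C(4,1) · p^2 · (1−p)^3
= 4 · 0.1369 · 0.25005 = 0.13693

0.137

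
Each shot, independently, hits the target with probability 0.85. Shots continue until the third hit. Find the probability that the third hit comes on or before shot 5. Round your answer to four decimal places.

Finishing within 5 shots ⇔ at least 3 successes in the first 5. With X ~ Binomial(5, 0.85), P(Y ≤ 5) = 1 − P(X ≤ 2).
  k=0: C(5,0)·0.85^0·0.15^5 = 0.000076
  k=1: C(5,1)·0.85^1·0.15^4 = 0.002152
  k=2: C(5,2)·0.85^2·0.15^3 = 0.024384
1 − 0.026612 = 0.973388

0.9734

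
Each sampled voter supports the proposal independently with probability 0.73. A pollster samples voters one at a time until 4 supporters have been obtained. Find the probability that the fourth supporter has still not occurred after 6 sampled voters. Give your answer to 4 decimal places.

0.2023

Needing more than 6 sampled voters ⇔ fewer than 4 successes in the first 6. With X ~ Binomial(6, 0.73), P(Y > 6) = P(X ≤ 3).
  k=0: C(6,0)·0.73^0·0.27^6 = 0.000387
  k=1: C(6,1)·0.73^1·0.27^5 = 0.006285
  k=2: C(6,2)·0.73^2·0.27^4 = 0.042481
  k=3: C(6,3)·0.73^3·0.27^3 = 0.153140
P(X ≤ 3) = 0.202293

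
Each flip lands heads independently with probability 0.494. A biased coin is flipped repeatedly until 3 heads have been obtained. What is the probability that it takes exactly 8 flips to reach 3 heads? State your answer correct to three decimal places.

0.084

Y = trial on which the third success occurs; negative binomial, r=3, p=0.494.
P(Y=8) = C(7,2) · p^3 · (1−p)^5
= 21 · 0.12055 · 0.033171 = 0.08398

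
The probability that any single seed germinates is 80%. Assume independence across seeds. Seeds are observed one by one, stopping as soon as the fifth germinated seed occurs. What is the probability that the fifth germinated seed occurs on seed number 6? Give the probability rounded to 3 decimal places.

0.328

Y = trial on which the fifth success occurs; negative binomial, r=5, p=0.80.
P(Y=6) = C(5,4) · p^5 · (1−p)^1
= 5 · 0.32768 · 0.2 = 0.32768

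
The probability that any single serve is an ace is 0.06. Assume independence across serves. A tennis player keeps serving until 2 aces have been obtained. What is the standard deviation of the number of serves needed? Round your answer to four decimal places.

Y = total serves until the second success; negative binomial with r=2, p=0.06.
SD(Y) = √[r(1−p)/p²] = √(522.222222) = 22.852182

22.8522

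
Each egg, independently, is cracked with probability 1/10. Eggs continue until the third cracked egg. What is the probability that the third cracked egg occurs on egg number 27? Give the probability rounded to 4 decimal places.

Y = trial on which the third success occurs; negative binomial, r=3, p=0.10.
P(Y=27) = C(26,2) · p^3 · (1−p)^24
= 325 · 0.001 · 0.079766 = 0.025924

0.0259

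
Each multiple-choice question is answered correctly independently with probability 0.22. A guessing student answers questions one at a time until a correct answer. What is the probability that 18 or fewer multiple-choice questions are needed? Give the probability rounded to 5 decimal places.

Y = number of multiple-choice questions to the first success; geometric, p = 0.22.
P(Y ≤ 18) = 1 − (1−p)^18 = 1 − 0.0114210 = 0.9885790

0.98858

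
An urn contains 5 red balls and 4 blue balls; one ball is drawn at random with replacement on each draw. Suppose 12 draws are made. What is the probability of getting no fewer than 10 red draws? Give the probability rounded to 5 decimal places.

X ~ Binomial(12, 0.555556); P(X ≥ 10) = Σ C(12,k) p^k (1−p)^(12−k) over k:
  k=10: C(12,10)·0.555556^10·0.444444^2 = 0.0365135
  k=11: C(12,11)·0.555556^11·0.444444^1 = 0.0082985
  k=12: C(12,12)·0.555556^12·0.444444^0 = 0.0008644
Total = 0.0456765

0.04568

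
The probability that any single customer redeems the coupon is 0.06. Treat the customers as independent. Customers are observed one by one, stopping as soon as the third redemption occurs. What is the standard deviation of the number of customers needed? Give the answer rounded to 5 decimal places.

Y = total customers until the third success; negative binomial with r=3, p=0.06.
SD(Y) = √[r(1−p)/p²] = √(783.3333333) = 27.9880927

27.98809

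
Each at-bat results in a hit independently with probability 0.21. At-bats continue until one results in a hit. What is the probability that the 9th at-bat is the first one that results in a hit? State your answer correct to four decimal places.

0.0319

Geometric (trials to first success), p = 0.21.
P(Y = 9) = (1−p)^8 · p = 0.15171 · 0.21 = 0.031859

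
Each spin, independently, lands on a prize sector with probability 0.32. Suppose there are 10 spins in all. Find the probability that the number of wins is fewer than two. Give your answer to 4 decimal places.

X ~ Binomial(10, 0.32); P(X ≤ 1) = Σ C(10,k) p^k (1−p)^(10−k) over k:
  k=0: C(10,0)·0.32^0·0.68^10 = 0.021139
  k=1: C(10,1)·0.32^1·0.68^9 = 0.099479
Total = 0.120618

0.1206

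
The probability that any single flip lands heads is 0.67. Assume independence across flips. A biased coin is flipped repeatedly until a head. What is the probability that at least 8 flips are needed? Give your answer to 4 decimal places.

Y = number of flips to the first success; geometric, p = 0.67.
P(Y > 7) = P(first 7 all fail) = (1−p)^7 = 0.000426

0.0004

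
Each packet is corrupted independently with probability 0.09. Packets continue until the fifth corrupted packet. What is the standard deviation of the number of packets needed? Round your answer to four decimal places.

Y = total packets until the fifth success; negative binomial with r=5, p=0.09.
SD(Y) = √[r(1−p)/p²] = √(561.728395) = 23.700810

23.7008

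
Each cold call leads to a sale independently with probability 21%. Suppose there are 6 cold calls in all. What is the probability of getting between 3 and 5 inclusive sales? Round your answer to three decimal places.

X ~ Binomial(6, 0.21); P(3 ≤ X ≤ 5) = Σ C(6,k) p^k (1−p)^(6−k) over k:
  k=3: C(6,3)·0.21^3·0.79^3 = 0.09132
  k=4: C(6,4)·0.21^4·0.79^2 = 0.01821
  k=5: C(6,5)·0.21^5·0.79^1 = 0.00194
Total = 0.11146

0.111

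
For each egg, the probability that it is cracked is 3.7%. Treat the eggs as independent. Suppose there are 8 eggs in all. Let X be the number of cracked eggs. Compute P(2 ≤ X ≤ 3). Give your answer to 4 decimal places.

0.0329

X ~ Binomial(8, 0.037); P(2 ≤ X ≤ 3) = Σ C(8,k) p^k (1−p)^(8−k) over k:
  k=2: C(8,2)·0.037^2·0.963^6 = 0.030572
  k=3: C(8,3)·0.037^3·0.963^5 = 0.002349
Total = 0.032921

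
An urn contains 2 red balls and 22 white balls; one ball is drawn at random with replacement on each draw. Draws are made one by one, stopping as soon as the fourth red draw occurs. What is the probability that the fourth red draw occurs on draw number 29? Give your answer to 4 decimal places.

0.0179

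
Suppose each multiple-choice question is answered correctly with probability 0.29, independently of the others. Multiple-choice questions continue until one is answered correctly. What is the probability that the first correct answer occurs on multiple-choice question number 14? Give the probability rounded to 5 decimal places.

0.00338

Geometric (trials to first success), p = 0.29.
P(Y = 14) = (1−p)^13 · p = 0.011651 · 0.29 = 0.0033788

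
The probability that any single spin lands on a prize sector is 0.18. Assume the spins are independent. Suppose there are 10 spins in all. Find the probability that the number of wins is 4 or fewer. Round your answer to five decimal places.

X ~ Binomial(10, 0.18); P(X ≤ 4) = Σ C(10,k) p^k (1−p)^(10−k) over k:
  k=0: C(10,0)·0.18^0·0.82^10 = 0.1374480
  k=1: C(10,1)·0.18^1·0.82^9 = 0.3017152
  k=2: C(10,2)·0.18^2·0.82^8 = 0.2980357
  k=3: C(10,3)·0.18^3·0.82^7 = 0.1744599
  k=4: C(10,4)·0.18^4·0.82^6 = 0.0670181
Total = 0.9786771

0.97868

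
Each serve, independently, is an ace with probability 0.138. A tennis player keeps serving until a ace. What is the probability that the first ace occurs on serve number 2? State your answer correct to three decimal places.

0.119

Geometric (trials to first success), p = 0.138.
P(Y = 2) = (1−p)^1 · p = 0.862 · 0.138 = 0.11896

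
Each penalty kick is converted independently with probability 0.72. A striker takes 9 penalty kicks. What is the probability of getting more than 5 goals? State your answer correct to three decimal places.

0.774

X ~ Binomial(9, 0.72); P(X ≥ 6) = Σ C(9,k) p^k (1−p)^(9−k) over k:
  k=6: C(9,6)·0.72^6·0.28^3 = 0.25689
  k=7: C(9,7)·0.72^7·0.28^2 = 0.28310
  k=8: C(9,8)·0.72^8·0.28^1 = 0.18200
  k=9: C(9,9)·0.72^9·0.28^0 = 0.05200
Total = 0.77399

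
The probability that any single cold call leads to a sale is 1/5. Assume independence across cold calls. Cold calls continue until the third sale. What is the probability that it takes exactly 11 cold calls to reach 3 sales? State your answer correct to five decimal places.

0.06040

Y = trial on which the third success occurs; negative binomial, r=3, p=0.20.
P(Y=11) = C(10,2) · p^3 · (1−p)^8
= 45 · 0.008 · 0.16777 = 0.0603980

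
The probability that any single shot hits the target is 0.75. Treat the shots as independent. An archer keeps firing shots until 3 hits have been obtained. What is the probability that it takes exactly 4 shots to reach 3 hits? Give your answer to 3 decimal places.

Y = trial on which the third success occurs; negative binomial, r=3, p=0.75.
P(Y=4) = C(3,2) · p^3 · (1−p)^1
= 3 · 0.42188 · 0.25 = 0.31641

0.316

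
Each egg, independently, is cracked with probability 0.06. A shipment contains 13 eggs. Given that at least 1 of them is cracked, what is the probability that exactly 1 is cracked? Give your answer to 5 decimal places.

0.67172

X ~ Binomial(13, 0.06). Want P(X=1 | X≥1) = P(X=1) / P(X≥1).
P(X=1) = C(13,1)·0.06^1·0.94^12 = 0.3712178
P(X≥1) = 1 − 0.4473651 = 0.5526349
Ratio = 0.3712178 / 0.5526349 = 0.6717235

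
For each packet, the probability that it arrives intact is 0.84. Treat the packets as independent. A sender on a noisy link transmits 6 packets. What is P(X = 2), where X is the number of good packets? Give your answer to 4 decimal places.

0.0069

X ~ Binomial(n=6, p=0.84).
P(X=2) = C(6,2) · p^2 · (1−p)^4
= 15 · 0.7056 · 0.00065536 = 0.006936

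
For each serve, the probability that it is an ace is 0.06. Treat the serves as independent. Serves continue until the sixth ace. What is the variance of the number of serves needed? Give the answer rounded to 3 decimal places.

1566.667

Y = total serves until the sixth success; negative binomial with r=6, p=0.06.
Var(Y) = r(1−p)/p² = 6·0.94 / 0.06² = 1566.66667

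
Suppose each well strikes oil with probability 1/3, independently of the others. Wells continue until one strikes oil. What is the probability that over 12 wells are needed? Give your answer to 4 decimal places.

0.0077

Y = number of wells to the first success; geometric, p = 0.333333.
P(Y > 12) = P(first 12 all fail) = (1−p)^12 = 0.007707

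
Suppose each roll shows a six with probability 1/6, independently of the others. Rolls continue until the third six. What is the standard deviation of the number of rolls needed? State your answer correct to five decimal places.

Y = total rolls until the third success; negative binomial with r=3, p=0.166667.
SD(Y) = √[r(1−p)/p²] = √(90.0000000) = 9.4868330

9.48683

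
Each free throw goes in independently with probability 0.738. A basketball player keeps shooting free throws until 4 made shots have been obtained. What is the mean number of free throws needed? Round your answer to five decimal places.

5.42005

Y = total free throws until the fourth success; negative binomial with r=4, p=0.738.
E[Y] = r / p = 4 / 0.738 = 5.4200542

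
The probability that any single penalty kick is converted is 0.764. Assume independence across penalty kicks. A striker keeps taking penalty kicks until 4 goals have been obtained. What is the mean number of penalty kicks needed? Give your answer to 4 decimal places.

5.2356

Y = total penalty kicks until the fourth success; negative binomial with r=4, p=0.764.
E[Y] = r / p = 4 / 0.764 = 5.235602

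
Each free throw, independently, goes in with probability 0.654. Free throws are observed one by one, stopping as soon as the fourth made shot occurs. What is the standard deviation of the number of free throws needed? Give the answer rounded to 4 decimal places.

Y = total free throws until the fourth success; negative binomial with r=4, p=0.654.
SD(Y) = √[r(1−p)/p²] = √(3.235792) = 1.798831

1.7988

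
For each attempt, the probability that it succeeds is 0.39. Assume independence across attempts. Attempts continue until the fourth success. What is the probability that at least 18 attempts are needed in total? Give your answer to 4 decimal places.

0.0550

Needing more than 17 attempts ⇔ fewer than 4 successes in the first 17. With X ~ Binomial(17, 0.39), P(Y > 17) = P(X ≤ 3).
  k=0: C(17,0)·0.39^0·0.61^17 = 0.000224
  k=1: C(17,1)·0.39^1·0.61^16 = 0.002437
  k=2: C(17,2)·0.39^2·0.61^15 = 0.012463
  k=3: C(17,3)·0.39^3·0.61^14 = 0.039840
P(X ≤ 3) = 0.054964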